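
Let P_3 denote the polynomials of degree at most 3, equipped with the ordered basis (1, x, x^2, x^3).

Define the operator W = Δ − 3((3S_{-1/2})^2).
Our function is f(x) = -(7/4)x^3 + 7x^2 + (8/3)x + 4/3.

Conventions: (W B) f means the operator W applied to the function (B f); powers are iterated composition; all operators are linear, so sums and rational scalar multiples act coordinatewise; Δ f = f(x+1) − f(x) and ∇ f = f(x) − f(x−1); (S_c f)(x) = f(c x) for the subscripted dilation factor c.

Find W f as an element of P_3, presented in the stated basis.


the image equals g(x) = (189/256)x^3 - (273/16)x^2 - (37/4)x - 337/12

Δ f = -(21/4)x^2 + (35/4)x + 95/12
S_{-1/2} f = (7/32)x^3 + (7/4)x^2 - (4/3)x + 4/3
(3S_{-1/2}) f = (21/32)x^3 + (21/4)x^2 - 4x + 4
S_{-1/2} (3S_{-1/2}) f = -(21/256)x^3 + (21/16)x^2 + 2x + 4
(3S_{-1/2}) (3S_{-1/2}) f = -(63/256)x^3 + (63/16)x^2 + 6x + 12
(-3((3S_{-1/2})^2)) f = (189/256)x^3 - (189/16)x^2 - 18x - 36
(Δ − 3((3S_{-1/2})^2)) f = (189/256)x^3 - (273/16)x^2 - (37/4)x - 337/12


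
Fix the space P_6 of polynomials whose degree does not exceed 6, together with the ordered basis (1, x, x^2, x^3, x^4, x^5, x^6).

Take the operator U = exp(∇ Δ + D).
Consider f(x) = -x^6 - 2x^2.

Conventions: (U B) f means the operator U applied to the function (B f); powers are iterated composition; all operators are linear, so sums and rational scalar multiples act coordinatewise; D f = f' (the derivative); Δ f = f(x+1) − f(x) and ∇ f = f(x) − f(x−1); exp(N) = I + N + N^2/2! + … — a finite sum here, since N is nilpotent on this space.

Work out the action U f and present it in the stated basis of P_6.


order-1 term: -6x^5 - 30x^4 - 30x^2 - 4x - 6
order-2 term: -15x^4 - 120x^3 - 180x^2 - 60x - 62
order-3 term: -20x^3 - 180x^2 - 360x - 150
order-4 term: -15x^2 - 120x - 180
order-5 term: -6x - 30
order-6 term: -1
the series for exp(∇ Δ + D) f terminates at order 6
exp(∇ Δ + D) f = -x^6 - 6x^5 - 45x^4 - 140x^3 - 407x^2 - 550x - 429

g(x) = -x^6 - 6x^5 - 45x^4 - 140x^3 - 407x^2 - 550x - 429


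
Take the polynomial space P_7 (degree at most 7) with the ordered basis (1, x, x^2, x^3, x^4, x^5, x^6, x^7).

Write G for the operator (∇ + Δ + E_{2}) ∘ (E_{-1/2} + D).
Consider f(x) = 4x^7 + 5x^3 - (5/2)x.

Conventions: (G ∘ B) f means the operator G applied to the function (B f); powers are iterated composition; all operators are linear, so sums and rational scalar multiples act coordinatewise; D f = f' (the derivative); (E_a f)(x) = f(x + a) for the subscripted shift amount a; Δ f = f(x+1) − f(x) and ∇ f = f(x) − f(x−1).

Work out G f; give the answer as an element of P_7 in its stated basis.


g(x) = 4x^7 + 126x^6 + 693x^5 + (5285/2)x^4 + (22455/4)x^3 + (64527/8)x^2 + (93339/16)x + 64379/32

E_{-1/2} f = 4x^7 - 14x^6 + 21x^5 - (35/2)x^4 + (55/4)x^3 - (81/8)x^2 + (27/16)x + 19/32
D f = 28x^6 + 15x^2 - 5/2
(E_{-1/2} + D) f = 4x^7 + 14x^6 + 21x^5 - (35/2)x^4 + (55/4)x^3 + (39/8)x^2 + (27/16)x - 61/32
∇ (E_{-1/2} + D) f = 28x^6 + 35x^4 - 140x^3 + (921/4)x^2 - (301/2)x + 625/16
Δ (E_{-1/2} + D) f = 28x^6 + 168x^5 + 455x^4 + 560x^3 + (1761/4)x^2 + 198x + 669/16
E_{2} (E_{-1/2} + D) f = 4x^7 + 70x^6 + 525x^5 + (4305/2)x^4 + (20775/4)x^3 + (59163/8)x^2 + (92579/16)x + 61791/32
(∇ + Δ + E_{2}) (E_{-1/2} + D) f = 4x^7 + 126x^6 + 693x^5 + (5285/2)x^4 + (22455/4)x^3 + (64527/8)x^2 + (93339/16)x + 64379/32


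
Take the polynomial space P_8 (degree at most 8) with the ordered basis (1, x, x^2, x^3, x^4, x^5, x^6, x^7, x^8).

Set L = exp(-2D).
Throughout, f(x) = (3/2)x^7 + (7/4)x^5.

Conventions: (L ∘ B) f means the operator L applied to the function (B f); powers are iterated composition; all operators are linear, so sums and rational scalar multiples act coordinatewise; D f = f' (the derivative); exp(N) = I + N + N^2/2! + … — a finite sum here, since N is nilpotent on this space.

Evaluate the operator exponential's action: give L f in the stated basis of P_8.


order-1 term: -21x^6 - (35/2)x^4
order-2 term: 126x^5 + 70x^3
order-3 term: -420x^4 - 140x^2
order-4 term: 840x^3 + 140x
order-5 term: -1008x^2 - 56
order-6 term: 672x
order-7 term: -192
the series for exp(-2D) f terminates at order 7
exp(-2D) f = (3/2)x^7 - 21x^6 + (511/4)x^5 - (875/2)x^4 + 910x^3 - 1148x^2 + 812x - 248

the image equals g(x) = (3/2)x^7 - 21x^6 + (511/4)x^5 - (875/2)x^4 + 910x^3 - 1148x^2 + 812x - 248


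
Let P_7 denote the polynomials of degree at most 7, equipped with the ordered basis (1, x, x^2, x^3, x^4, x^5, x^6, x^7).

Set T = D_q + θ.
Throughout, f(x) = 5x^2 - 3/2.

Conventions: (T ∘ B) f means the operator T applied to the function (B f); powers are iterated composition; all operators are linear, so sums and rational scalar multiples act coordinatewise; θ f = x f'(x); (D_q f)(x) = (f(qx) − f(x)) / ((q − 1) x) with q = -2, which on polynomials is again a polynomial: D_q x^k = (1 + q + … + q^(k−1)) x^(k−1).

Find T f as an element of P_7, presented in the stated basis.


D_q f = -5x
θ f = 10x^2
(D_q + θ) f = 10x^2 - 5x

the result is g(x) = 10x^2 - 5x


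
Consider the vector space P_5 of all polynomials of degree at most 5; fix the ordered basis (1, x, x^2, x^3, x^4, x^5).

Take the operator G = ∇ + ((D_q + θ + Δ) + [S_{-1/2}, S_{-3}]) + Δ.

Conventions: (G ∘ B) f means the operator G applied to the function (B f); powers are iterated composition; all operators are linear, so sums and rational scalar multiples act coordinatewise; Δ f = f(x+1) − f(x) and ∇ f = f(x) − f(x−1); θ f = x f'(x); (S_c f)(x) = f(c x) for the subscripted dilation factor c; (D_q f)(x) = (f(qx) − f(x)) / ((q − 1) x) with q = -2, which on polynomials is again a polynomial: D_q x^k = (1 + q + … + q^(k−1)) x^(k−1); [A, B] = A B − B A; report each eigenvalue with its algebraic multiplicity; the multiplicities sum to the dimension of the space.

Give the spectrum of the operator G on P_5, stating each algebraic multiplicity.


image of 1: 0
image of x: x + 4
image of x^2: 2x^2 + 5x + 1
image of x^3: 3x^3 + 12x^2 + 3x + 3
image of x^4: 4x^4 + 7x^3 + 6x^2 + 12x + 1
image of x^5: 5x^5 + 26x^4 + 10x^3 + 30x^2 + 5x + 3
the matrix is upper triangular; its diagonal is (0, 1, 2, 3, 4, 5)
for a triangular matrix the eigenvalues are the diagonal entries, with algebraic multiplicity their repetition count

λ = 0 (multiplicity 1), λ = 1 (multiplicity 1), λ = 2 (multiplicity 1), λ = 3 (multiplicity 1), λ = 4 (multiplicity 1), λ = 5 (multiplicity 1)


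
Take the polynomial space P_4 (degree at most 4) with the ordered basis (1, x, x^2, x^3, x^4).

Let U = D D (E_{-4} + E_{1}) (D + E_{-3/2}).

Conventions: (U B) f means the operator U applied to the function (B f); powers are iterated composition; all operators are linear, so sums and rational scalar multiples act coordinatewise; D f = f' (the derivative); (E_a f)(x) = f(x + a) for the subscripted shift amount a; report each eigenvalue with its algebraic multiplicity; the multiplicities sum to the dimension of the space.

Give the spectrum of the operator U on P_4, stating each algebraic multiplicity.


image of 1: 0
image of x: 0
image of x^2: 4
image of x^3: 12x - 24
image of x^4: 24x^2 - 96x + 294
the matrix is upper triangular; its diagonal is (0, 0, 0, 0, 0)
for a triangular matrix the eigenvalues are the diagonal entries, with algebraic multiplicity their repetition count

λ = 0 (multiplicity 5)


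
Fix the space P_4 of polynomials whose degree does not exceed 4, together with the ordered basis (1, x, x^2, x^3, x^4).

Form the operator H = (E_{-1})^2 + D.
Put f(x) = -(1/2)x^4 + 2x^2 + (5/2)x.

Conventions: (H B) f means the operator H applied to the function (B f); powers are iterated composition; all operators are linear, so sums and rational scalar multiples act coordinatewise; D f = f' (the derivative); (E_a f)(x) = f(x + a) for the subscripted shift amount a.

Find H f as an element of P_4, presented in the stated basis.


g(x) = -(1/2)x^4 + 2x^3 - 10x^2 + (29/2)x - 5/2

E_{-1} f = -(1/2)x^4 + 2x^3 - x^2 + (1/2)x - 1
E_{-1} E_{-1} f = -(1/2)x^4 + 4x^3 - 10x^2 + (21/2)x - 5
D f = -2x^3 + 4x + 5/2
((E_{-1})^2 + D) f = -(1/2)x^4 + 2x^3 - 10x^2 + (29/2)x - 5/2


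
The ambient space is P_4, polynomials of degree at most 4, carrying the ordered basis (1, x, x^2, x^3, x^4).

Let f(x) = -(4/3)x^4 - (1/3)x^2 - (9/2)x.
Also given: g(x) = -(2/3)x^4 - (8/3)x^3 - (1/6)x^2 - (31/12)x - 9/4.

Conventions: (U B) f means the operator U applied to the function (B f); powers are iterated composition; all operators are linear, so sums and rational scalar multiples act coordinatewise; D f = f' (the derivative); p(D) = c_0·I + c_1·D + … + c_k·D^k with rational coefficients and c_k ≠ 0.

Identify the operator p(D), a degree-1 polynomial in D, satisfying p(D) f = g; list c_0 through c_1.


D^0 f = -(4/3)x^4 - (1/3)x^2 - (9/2)x
D^1 f = -(16/3)x^3 - (2/3)x - 9/2
matching coefficients of g against c_0 f + c_1 Df + … from the top degree down determines the c_i
solution: c_0 = 1/2, c_1 = 1/2

p(D) = (1/2)·I + (1/2)·D, i.e. c_0 = 1/2, c_1 = 1/2


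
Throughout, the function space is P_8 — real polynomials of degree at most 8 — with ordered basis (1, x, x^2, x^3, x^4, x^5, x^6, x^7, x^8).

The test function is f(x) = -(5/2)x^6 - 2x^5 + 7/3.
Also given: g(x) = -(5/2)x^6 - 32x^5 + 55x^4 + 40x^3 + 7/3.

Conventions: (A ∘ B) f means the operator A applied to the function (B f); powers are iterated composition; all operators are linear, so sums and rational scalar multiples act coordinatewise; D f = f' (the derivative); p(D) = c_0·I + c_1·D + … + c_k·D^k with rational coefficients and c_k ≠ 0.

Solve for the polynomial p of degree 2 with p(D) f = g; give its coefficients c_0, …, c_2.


c_0 = 1, c_1 = 2, c_2 = -1

D^0 f = -(5/2)x^6 - 2x^5 + 7/3
D^1 f = -15x^5 - 10x^4
D^2 f = -75x^4 - 40x^3
matching coefficients of g against c_0 f + c_1 Df + … from the top degree down determines the c_i
solution: c_0 = 1, c_1 = 2, c_2 = -1


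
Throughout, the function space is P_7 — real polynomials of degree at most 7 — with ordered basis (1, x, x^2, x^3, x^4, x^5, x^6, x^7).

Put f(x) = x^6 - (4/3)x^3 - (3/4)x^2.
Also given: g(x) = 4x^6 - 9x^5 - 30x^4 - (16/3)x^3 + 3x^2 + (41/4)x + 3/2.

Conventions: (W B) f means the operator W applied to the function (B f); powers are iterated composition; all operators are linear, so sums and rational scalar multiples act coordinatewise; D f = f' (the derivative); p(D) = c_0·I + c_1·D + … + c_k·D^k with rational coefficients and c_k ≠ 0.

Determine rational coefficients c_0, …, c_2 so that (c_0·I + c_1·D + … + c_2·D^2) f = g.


p(D) = 4·I − (3/2)·D − D^2, i.e. c_0 = 4, c_1 = -3/2, c_2 = -1

D^0 f = x^6 - (4/3)x^3 - (3/4)x^2
D^1 f = 6x^5 - 4x^2 - (3/2)x
D^2 f = 30x^4 - 8x - 3/2
matching coefficients of g against c_0 f + c_1 Df + … from the top degree down determines the c_i
solution: c_0 = 4, c_1 = -3/2, c_2 = -1


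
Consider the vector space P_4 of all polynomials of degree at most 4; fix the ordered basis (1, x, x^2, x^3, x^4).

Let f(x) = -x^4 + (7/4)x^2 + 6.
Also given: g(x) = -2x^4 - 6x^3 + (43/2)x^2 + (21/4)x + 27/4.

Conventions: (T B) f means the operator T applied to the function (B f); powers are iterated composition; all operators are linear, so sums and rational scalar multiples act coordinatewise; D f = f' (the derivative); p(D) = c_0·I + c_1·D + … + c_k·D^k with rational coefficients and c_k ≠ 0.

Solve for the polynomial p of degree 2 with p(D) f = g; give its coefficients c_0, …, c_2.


p(D) = 2·I + (3/2)·D − (3/2)·D^2, i.e. c_0 = 2, c_1 = 3/2, c_2 = -3/2

D^0 f = -x^4 + (7/4)x^2 + 6
D^1 f = -4x^3 + (7/2)x
D^2 f = -12x^2 + 7/2
matching coefficients of g against c_0 f + c_1 Df + … from the top degree down determines the c_i
solution: c_0 = 2, c_1 = 3/2, c_2 = -3/2


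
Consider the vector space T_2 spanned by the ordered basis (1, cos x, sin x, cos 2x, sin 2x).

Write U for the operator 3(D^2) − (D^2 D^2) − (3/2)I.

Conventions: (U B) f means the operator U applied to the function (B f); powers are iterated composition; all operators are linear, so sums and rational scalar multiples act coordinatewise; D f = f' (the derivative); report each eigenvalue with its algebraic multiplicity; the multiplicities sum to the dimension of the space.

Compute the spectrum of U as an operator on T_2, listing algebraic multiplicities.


image of 1: -3/2
image of cos x: -(11/2)cos x
image of sin x: -(11/2)sin x
image of cos 2x: -(59/2)cos 2x
image of sin 2x: -(59/2)sin 2x
the matrix is diagonal; its diagonal is (-3/2, -11/2, -11/2, -59/2, -59/2)
for a triangular matrix the eigenvalues are the diagonal entries, with algebraic multiplicity their repetition count

λ = -59/2 (multiplicity 2), λ = -11/2 (multiplicity 2), λ = -3/2 (multiplicity 1)


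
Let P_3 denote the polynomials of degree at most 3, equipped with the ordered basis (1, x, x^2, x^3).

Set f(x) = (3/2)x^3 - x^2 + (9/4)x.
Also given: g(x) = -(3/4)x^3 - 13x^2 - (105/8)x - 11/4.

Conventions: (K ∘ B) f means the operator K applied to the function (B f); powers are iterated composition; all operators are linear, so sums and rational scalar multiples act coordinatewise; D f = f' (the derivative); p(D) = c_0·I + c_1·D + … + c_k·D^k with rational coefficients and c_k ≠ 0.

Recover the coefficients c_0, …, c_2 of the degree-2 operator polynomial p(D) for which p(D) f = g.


D^0 f = (3/2)x^3 - x^2 + (9/4)x
D^1 f = (9/2)x^2 - 2x + 9/4
D^2 f = 9x - 2
matching coefficients of g against c_0 f + c_1 Df + … from the top degree down determines the c_i
solution: c_0 = -1/2, c_1 = -3, c_2 = -2

p(D) = -(1/2)·I − 3·D − 2·D^2, i.e. c_0 = -1/2, c_1 = -3, c_2 = -2


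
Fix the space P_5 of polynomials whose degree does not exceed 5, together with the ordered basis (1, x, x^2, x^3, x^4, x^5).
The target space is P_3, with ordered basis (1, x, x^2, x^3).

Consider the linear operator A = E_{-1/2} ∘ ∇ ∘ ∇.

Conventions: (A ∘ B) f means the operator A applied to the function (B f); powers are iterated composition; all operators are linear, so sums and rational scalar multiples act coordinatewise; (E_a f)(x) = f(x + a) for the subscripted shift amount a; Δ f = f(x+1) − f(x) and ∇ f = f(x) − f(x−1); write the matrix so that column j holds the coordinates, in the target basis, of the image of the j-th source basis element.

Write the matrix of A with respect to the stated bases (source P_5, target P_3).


image of 1: 0
image of x: 0
image of x^2: 2
image of x^3: 6x - 9
image of x^4: 12x^2 - 36x + 29
image of x^5: 20x^3 - 90x^2 + 145x - 165/2
each image's coordinates form column j of the matrix

the matrix is [[0, 0, 2, -9, 29, -165/2]; [0, 0, 0, 6, -36, 145]; [0, 0, 0, 0, 12, -90]; [0, 0, 0, 0, 0, 20]] (rows listed top to bottom)


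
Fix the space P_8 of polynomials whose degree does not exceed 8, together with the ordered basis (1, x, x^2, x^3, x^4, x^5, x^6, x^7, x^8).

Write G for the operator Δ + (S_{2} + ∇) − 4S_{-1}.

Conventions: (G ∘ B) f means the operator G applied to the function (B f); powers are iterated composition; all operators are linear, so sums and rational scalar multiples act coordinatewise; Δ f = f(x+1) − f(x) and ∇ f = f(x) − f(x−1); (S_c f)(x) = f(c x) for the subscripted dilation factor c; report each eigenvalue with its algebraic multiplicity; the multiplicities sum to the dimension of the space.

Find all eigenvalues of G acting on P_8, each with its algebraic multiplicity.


image of 1: -3
image of x: 6x + 2
image of x^2: 4x
image of x^3: 12x^3 + 6x^2 + 2
image of x^4: 12x^4 + 8x^3 + 8x
image of x^5: 36x^5 + 10x^4 + 20x^2 + 2
image of x^6: 60x^6 + 12x^5 + 40x^3 + 12x
image of x^7: 132x^7 + 14x^6 + 70x^4 + 42x^2 + 2
image of x^8: 252x^8 + 16x^7 + 112x^5 + 112x^3 + 16x
the matrix is upper triangular; its diagonal is (-3, 6, 0, 12, 12, 36, 60, 132, 252)
for a triangular matrix the eigenvalues are the diagonal entries, with algebraic multiplicity their repetition count

λ = -3 (multiplicity 1), λ = 0 (multiplicity 1), λ = 6 (multiplicity 1), λ = 12 (multiplicity 2), λ = 36 (multiplicity 1), λ = 60 (multiplicity 1), λ = 132 (multiplicity 1), λ = 252 (multiplicity 1)


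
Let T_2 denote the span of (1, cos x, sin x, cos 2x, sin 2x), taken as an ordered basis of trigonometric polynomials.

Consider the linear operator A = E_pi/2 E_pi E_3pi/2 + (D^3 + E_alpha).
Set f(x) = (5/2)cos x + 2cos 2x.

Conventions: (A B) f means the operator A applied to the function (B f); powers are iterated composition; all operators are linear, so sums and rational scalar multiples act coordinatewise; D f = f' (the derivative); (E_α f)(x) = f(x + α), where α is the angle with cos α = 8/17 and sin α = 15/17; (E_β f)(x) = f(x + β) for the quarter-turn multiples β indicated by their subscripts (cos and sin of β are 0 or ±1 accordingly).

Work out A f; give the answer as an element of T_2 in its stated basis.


the image equals g(x) = -(45/34)cos x + (5/17)sin x + (256/289)cos 2x + (4144/289)sin 2x

E_3pi/2 f = (5/2)sin x - 2cos 2x
E_pi E_3pi/2 f = -(5/2)sin x - 2cos 2x
E_pi/2 E_pi E_3pi/2 f = -(5/2)cos x + 2cos 2x
D f = -(5/2)sin x - 4sin 2x
D D f = -(5/2)cos x - 8cos 2x
D D D f = (5/2)sin x + 16sin 2x
E_alpha f = (20/17)cos x - (75/34)sin x - (322/289)cos 2x - (480/289)sin 2x
(D^3 + E_alpha) f = (20/17)cos x + (5/17)sin x - (322/289)cos 2x + (4144/289)sin 2x
(E_pi/2 E_pi E_3pi/2 + (D^3 + E_alpha)) f = -(45/34)cos x + (5/17)sin x + (256/289)cos 2x + (4144/289)sin 2x


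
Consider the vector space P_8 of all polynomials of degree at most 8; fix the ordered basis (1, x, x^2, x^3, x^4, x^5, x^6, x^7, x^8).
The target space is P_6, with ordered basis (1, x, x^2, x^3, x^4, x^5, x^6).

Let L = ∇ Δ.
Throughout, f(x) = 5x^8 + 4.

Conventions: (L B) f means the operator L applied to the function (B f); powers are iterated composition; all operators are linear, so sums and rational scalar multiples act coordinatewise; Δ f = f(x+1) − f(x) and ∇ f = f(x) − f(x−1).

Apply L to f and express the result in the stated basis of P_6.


Δ f = 40x^7 + 140x^6 + 280x^5 + 350x^4 + 280x^3 + 140x^2 + 40x + 5
∇ Δ f = 280x^6 + 700x^4 + 280x^2 + 10

the image equals g(x) = 280x^6 + 700x^4 + 280x^2 + 10


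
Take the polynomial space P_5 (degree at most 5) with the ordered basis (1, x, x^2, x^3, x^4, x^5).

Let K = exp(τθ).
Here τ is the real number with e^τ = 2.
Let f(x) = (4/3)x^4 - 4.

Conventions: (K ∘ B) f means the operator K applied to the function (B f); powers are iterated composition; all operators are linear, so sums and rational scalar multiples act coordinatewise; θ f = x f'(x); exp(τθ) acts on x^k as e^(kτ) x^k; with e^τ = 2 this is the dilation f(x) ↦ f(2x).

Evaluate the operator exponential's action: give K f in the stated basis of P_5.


g(x) = (64/3)x^4 - 4

exp(τθ) x^k = e^(kτ) x^k; with e^τ = 2 this sends x^k to 2^k x^k
x^4 ↦ 16 x^4
applying this coordinatewise to f: exp(τθ) f = (64/3)x^4 - 4


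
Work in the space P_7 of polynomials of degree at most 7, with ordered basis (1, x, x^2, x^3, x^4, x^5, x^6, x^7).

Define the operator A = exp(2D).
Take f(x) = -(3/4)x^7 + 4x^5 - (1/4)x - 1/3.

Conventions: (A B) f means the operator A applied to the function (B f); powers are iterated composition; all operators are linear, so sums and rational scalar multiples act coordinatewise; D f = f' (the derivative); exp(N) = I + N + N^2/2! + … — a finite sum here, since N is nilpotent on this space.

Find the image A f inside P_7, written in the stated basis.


the result is g(x) = -(3/4)x^7 - (21/2)x^6 - 59x^5 - 170x^4 - 260x^3 - 184x^2 - (65/4)x + 187/6

order-1 term: -(21/2)x^6 + 40x^4 - 1/2
order-2 term: -63x^5 + 160x^3
order-3 term: -210x^4 + 320x^2
order-4 term: -420x^3 + 320x
order-5 term: -504x^2 + 128
order-6 term: -336x
order-7 term: -96
the series for exp(2D) f terminates at order 7
exp(2D) f = -(3/4)x^7 - (21/2)x^6 - 59x^5 - 170x^4 - 260x^3 - 184x^2 - (65/4)x + 187/6


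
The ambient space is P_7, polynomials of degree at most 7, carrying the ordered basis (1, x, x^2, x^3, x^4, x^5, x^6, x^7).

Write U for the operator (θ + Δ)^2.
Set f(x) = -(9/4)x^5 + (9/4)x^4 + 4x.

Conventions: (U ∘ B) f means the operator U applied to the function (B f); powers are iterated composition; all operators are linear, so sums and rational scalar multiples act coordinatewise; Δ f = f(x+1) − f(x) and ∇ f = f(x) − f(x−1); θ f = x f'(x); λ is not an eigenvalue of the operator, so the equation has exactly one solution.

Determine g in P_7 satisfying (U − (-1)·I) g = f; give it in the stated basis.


write g with unknown coordinates in the stated basis and equate coefficients in (U − (-1)·I) g = f
solving from the highest basis element down gives g = -(9/104)x^5 + (639/1768)x^4 - (162/1105)x^3 - (3447/4420)x^2 + (529/260)x - 9481/8840
check: U g = -(225/104)x^5 + (3339/1768)x^4 + (162/1105)x^3 + (3447/4420)x^2 + (511/260)x + 9481/8840
so U g − (-1)·g = -(9/4)x^5 + (9/4)x^4 + 4x = f ✓

g(x) = -(9/104)x^5 + (639/1768)x^4 - (162/1105)x^3 - (3447/4420)x^2 + (529/260)x - 9481/8840


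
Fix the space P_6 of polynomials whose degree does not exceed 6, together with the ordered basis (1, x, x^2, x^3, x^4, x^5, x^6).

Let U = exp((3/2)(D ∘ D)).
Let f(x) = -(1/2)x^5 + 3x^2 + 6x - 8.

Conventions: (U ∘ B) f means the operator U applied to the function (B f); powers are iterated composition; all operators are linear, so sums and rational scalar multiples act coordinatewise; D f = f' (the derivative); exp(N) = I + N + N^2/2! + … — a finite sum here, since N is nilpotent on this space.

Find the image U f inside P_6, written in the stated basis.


order-1 term: -15x^3 + 9
order-2 term: -(135/2)x
the series for exp((3/2)(D ∘ D)) f terminates at order 2
exp((3/2)(D ∘ D)) f = -(1/2)x^5 - 15x^3 + 3x^2 - (123/2)x + 1

the result is g(x) = -(1/2)x^5 - 15x^3 + 3x^2 - (123/2)x + 1


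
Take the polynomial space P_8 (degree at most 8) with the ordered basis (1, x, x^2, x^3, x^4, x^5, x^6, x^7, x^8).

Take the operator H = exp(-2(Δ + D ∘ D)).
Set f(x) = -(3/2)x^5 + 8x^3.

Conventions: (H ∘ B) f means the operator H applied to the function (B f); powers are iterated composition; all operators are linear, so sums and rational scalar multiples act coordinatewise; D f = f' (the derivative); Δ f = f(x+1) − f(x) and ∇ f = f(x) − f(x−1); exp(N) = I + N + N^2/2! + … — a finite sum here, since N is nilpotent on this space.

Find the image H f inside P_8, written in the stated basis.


g(x) = -(3/2)x^5 + 15x^4 + 38x^3 - 438x^2 - 3x + 1069

order-1 term: 15x^4 + 90x^3 - 18x^2 - 129x - 13
order-2 term: -60x^3 - 540x^2 - 834x + 78
order-3 term: 120x^2 + 1080x + 1676
order-4 term: -120x - 720
order-5 term: 48
the series for exp(-2(Δ + D ∘ D)) f terminates at order 5
exp(-2(Δ + D ∘ D)) f = -(3/2)x^5 + 15x^4 + 38x^3 - 438x^2 - 3x + 1069


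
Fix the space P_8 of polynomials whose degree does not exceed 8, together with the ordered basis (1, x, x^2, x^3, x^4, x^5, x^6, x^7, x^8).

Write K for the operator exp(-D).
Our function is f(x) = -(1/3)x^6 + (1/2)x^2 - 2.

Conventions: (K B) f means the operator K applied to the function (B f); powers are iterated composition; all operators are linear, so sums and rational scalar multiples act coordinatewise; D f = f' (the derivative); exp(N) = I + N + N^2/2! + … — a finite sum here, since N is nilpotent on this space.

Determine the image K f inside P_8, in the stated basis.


the result is g(x) = -(1/3)x^6 + 2x^5 - 5x^4 + (20/3)x^3 - (9/2)x^2 + x - 11/6

order-1 term: 2x^5 - x
order-2 term: -5x^4 + 1/2
order-3 term: (20/3)x^3
order-4 term: -5x^2
order-5 term: 2x
order-6 term: -1/3
the series for exp(-D) f terminates at order 6
exp(-D) f = -(1/3)x^6 + 2x^5 - 5x^4 + (20/3)x^3 - (9/2)x^2 + x - 11/6


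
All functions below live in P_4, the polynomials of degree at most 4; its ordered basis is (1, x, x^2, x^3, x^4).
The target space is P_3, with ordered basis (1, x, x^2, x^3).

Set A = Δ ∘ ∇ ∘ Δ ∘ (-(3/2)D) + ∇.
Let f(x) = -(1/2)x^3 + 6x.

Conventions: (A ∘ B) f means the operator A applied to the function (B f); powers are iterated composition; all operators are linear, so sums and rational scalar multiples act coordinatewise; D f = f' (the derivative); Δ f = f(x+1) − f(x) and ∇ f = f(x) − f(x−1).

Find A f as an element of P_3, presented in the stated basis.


D f = -(3/2)x^2 + 6
(-(3/2)D) f = (9/4)x^2 - 9
Δ (-(3/2)D) f = (9/2)x + 9/4
∇ Δ (-(3/2)D) f = 9/2
Δ ∇ Δ (-(3/2)D) f = 0
∇ f = -(3/2)x^2 + (3/2)x + 11/2
(Δ ∘ ∇ ∘ Δ ∘ (-(3/2)D) + ∇) f = -(3/2)x^2 + (3/2)x + 11/2

g(x) = -(3/2)x^2 + (3/2)x + 11/2


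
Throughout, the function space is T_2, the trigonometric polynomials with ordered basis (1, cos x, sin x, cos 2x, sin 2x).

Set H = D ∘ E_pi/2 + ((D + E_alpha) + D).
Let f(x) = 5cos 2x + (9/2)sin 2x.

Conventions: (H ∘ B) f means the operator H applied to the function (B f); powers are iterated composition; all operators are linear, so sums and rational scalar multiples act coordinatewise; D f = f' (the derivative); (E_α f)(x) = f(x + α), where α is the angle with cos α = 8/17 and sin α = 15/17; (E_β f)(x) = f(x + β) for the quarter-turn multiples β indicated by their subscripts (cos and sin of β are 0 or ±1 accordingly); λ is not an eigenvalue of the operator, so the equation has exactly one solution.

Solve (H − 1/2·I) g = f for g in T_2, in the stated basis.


write g with unknown coordinates in the stated basis and equate coefficients in (H − 1/2·I) g = f
solving from the highest basis element down gives g = -(20834/10553)cos 2x + (10861/10553)sin 2x
check: H g = (42348/10553)cos 2x + (52919/10553)sin 2x
so H g − 1/2·g = 5cos 2x + (9/2)sin 2x = f ✓

g(x) = -(20834/10553)cos 2x + (10861/10553)sin 2x


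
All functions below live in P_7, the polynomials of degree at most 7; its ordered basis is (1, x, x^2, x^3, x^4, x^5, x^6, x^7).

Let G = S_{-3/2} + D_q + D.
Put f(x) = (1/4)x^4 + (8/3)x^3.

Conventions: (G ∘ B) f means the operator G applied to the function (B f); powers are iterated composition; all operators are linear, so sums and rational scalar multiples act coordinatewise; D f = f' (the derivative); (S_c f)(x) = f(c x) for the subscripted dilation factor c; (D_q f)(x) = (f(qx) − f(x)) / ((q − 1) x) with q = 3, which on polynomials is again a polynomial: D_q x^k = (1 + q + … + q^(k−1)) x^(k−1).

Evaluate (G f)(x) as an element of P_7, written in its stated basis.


S_{-3/2} f = (81/64)x^4 - 9x^3
D_q f = 10x^3 + (104/3)x^2
D f = x^3 + 8x^2
(S_{-3/2} + D_q + D) f = (81/64)x^4 + 2x^3 + (128/3)x^2

the result is g(x) = (81/64)x^4 + 2x^3 + (128/3)x^2


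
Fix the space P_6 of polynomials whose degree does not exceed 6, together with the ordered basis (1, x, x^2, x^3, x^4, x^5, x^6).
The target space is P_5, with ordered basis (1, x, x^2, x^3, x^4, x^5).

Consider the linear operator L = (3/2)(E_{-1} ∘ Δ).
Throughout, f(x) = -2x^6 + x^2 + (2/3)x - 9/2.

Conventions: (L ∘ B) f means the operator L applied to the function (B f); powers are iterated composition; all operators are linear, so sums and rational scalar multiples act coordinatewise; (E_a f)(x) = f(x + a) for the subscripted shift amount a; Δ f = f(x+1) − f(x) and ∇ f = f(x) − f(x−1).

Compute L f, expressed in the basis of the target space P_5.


the image equals g(x) = -18x^5 + 45x^4 - 60x^3 + 45x^2 - 15x + 5/2

Δ f = -12x^5 - 30x^4 - 40x^3 - 30x^2 - 10x - 1/3
E_{-1} Δ f = -12x^5 + 30x^4 - 40x^3 + 30x^2 - 10x + 5/3
((3/2)(E_{-1} ∘ Δ)) f = -18x^5 + 45x^4 - 60x^3 + 45x^2 - 15x + 5/2


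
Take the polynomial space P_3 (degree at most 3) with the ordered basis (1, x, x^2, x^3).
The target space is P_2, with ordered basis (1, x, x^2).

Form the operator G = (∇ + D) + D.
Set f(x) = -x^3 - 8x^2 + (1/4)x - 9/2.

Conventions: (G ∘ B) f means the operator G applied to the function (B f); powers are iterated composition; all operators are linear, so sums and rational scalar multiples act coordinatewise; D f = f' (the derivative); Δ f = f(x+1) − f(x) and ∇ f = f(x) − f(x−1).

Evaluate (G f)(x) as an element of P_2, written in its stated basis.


∇ f = -3x^2 - 13x + 29/4
D f = -3x^2 - 16x + 1/4
(∇ + D) f = -6x^2 - 29x + 15/2
D f = -3x^2 - 16x + 1/4
((∇ + D) + D) f = -9x^2 - 45x + 31/4

the image equals g(x) = -9x^2 - 45x + 31/4


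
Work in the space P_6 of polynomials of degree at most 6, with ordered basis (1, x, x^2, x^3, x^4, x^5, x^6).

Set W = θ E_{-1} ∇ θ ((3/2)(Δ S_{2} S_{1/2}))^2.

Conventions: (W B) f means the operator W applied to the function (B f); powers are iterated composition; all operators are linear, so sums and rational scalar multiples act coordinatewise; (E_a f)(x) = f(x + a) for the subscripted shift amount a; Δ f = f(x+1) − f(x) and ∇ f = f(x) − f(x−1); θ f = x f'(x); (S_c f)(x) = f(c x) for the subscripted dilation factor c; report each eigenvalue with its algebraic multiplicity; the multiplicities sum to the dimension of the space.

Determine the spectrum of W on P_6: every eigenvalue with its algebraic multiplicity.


λ = 0 (multiplicity 7)

image of 1: 0
image of x: 0
image of x^2: 0
image of x^3: 0
image of x^4: 108x
image of x^5: 810x^2 - 675x
image of x^6: 3240x^3 - 4860x^2 + 2160x
the matrix is upper triangular; its diagonal is (0, 0, 0, 0, 0, 0, 0)
for a triangular matrix the eigenvalues are the diagonal entries, with algebraic multiplicity their repetition count


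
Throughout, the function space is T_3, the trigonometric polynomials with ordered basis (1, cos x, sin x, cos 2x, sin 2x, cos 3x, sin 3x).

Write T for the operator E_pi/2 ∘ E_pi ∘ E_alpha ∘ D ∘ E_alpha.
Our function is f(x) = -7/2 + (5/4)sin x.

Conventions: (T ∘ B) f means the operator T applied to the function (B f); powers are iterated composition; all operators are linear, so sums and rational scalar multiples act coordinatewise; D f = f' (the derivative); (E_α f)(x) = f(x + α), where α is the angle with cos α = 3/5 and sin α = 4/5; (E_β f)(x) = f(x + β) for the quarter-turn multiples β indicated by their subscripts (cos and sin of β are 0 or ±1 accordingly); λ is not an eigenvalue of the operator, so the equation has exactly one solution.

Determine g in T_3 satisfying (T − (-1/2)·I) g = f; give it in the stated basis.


write g with unknown coordinates in the stated basis and equate coefficients in (T − (-1/2)·I) g = f
solving from the highest basis element down gives g = -7 - (120/97)cos x + (55/194)sin x
check: T g = (60/97)cos x + (215/194)sin x
so T g − (-1/2)·g = -7/2 + (5/4)sin x = f ✓

g(x) = -7 - (120/97)cos x + (55/194)sin x


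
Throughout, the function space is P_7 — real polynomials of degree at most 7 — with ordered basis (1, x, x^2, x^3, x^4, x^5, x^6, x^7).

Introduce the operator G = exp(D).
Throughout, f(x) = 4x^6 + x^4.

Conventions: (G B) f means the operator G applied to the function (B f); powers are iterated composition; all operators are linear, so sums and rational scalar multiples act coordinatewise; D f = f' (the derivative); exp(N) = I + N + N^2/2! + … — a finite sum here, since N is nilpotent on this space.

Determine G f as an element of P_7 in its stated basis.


g(x) = 4x^6 + 24x^5 + 61x^4 + 84x^3 + 66x^2 + 28x + 5

order-1 term: 24x^5 + 4x^3
order-2 term: 60x^4 + 6x^2
order-3 term: 80x^3 + 4x
order-4 term: 60x^2 + 1
order-5 term: 24x
order-6 term: 4
the series for exp(D) f terminates at order 6
exp(D) f = 4x^6 + 24x^5 + 61x^4 + 84x^3 + 66x^2 + 28x + 5


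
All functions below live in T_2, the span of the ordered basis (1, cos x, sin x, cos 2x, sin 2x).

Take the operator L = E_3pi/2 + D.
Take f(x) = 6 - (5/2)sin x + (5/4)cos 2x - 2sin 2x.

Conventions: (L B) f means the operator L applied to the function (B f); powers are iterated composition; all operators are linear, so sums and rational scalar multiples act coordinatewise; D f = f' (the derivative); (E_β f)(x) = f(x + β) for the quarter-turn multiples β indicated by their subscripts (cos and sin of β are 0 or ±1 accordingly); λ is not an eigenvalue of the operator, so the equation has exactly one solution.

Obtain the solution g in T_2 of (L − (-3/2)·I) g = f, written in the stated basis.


write g with unknown coordinates in the stated basis and equate coefficients in (L − (-3/2)·I) g = f
solving from the highest basis element down gives g = 12/5 - (5/3)sin x + (37/34)cos 2x + (6/17)sin 2x
check: L g = 12/5 - (13/34)cos 2x - (43/17)sin 2x
so L g − (-3/2)·g = 6 - (5/2)sin x + (5/4)cos 2x - 2sin 2x = f ✓

the result is g(x) = 12/5 - (5/3)sin x + (37/34)cos 2x + (6/17)sin 2x


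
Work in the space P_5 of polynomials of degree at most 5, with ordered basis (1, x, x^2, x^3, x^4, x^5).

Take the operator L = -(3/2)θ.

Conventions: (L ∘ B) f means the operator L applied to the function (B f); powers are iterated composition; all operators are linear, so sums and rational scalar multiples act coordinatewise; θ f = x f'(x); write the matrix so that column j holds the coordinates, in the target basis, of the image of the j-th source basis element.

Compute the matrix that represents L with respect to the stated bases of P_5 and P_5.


image of 1: 0
image of x: -(3/2)x
image of x^2: -3x^2
image of x^3: -(9/2)x^3
image of x^4: -6x^4
image of x^5: -(15/2)x^5
each image's coordinates form column j of the matrix

the matrix is [[0, 0, 0, 0, 0, 0]; [0, -3/2, 0, 0, 0, 0]; [0, 0, -3, 0, 0, 0]; [0, 0, 0, -9/2, 0, 0]; [0, 0, 0, 0, -6, 0]; [0, 0, 0, 0, 0, -15/2]] (rows listed top to bottom)


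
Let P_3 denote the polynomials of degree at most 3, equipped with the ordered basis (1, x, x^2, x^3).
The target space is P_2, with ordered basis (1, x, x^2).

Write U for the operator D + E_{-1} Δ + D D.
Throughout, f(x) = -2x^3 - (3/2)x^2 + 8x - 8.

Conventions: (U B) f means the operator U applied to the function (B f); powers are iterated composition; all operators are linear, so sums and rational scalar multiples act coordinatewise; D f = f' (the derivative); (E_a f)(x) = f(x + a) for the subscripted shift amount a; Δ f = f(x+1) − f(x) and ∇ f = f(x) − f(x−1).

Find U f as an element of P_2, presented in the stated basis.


D f = -6x^2 - 3x + 8
Δ f = -6x^2 - 9x + 9/2
E_{-1} Δ f = -6x^2 + 3x + 15/2
D f = -6x^2 - 3x + 8
D D f = -12x - 3
(D + E_{-1} Δ + D D) f = -12x^2 - 12x + 25/2

g(x) = -12x^2 - 12x + 25/2


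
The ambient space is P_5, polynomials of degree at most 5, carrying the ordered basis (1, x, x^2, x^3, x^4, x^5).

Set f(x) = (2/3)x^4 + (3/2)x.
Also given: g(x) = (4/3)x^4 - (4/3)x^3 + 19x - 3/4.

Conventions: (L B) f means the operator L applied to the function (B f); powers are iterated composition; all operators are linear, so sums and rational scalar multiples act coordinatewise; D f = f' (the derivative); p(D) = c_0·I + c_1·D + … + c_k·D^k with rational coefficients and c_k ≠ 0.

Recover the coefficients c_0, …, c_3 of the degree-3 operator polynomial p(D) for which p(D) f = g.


D^0 f = (2/3)x^4 + (3/2)x
D^1 f = (8/3)x^3 + 3/2
D^2 f = 8x^2
D^3 f = 16x
matching coefficients of g against c_0 f + c_1 Df + … from the top degree down determines the c_i
solution: c_0 = 2, c_1 = -1/2, c_2 = 0, c_3 = 1

p(D) = 2·I − (1/2)·D + D^3, i.e. c_0 = 2, c_1 = -1/2, c_2 = 0, c_3 = 1


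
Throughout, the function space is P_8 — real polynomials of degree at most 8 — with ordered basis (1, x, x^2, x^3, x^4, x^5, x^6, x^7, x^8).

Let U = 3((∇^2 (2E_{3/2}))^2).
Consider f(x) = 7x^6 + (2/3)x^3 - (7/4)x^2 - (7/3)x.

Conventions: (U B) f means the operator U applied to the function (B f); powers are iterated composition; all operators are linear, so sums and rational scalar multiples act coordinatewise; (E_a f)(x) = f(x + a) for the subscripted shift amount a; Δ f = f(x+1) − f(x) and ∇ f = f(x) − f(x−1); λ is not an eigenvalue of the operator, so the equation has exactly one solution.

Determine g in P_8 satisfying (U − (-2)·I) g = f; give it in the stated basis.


the image equals g(x) = (7/2)x^6 + (1/3)x^3 - (60487/8)x^2 - (90727/6)x - 10080

write g with unknown coordinates in the stated basis and equate coefficients in (U − (-2)·I) g = f
solving from the highest basis element down gives g = (7/2)x^6 + (1/3)x^3 - (60487/8)x^2 - (90727/6)x - 10080
check: U g = 15120x^2 + 30240x + 20160
so U g − (-2)·g = 7x^6 + (2/3)x^3 - (7/4)x^2 - (7/3)x = f ✓


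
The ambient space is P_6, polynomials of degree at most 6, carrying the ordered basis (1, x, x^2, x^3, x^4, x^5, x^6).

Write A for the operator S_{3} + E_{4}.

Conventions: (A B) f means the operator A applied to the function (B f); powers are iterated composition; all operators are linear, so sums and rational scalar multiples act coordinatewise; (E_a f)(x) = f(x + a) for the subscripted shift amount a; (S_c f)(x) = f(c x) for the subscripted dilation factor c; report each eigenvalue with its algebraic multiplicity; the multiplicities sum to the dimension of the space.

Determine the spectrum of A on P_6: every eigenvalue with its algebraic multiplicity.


λ = 2 (multiplicity 1), λ = 4 (multiplicity 1), λ = 10 (multiplicity 1), λ = 28 (multiplicity 1), λ = 82 (multiplicity 1), λ = 244 (multiplicity 1), λ = 730 (multiplicity 1)

image of 1: 2
image of x: 4x + 4
image of x^2: 10x^2 + 8x + 16
image of x^3: 28x^3 + 12x^2 + 48x + 64
image of x^4: 82x^4 + 16x^3 + 96x^2 + 256x + 256
image of x^5: 244x^5 + 20x^4 + 160x^3 + 640x^2 + 1280x + 1024
image of x^6: 730x^6 + 24x^5 + 240x^4 + 1280x^3 + 3840x^2 + 6144x + 4096
the matrix is upper triangular; its diagonal is (2, 4, 10, 28, 82, 244, 730)
for a triangular matrix the eigenvalues are the diagonal entries, with algebraic multiplicity their repetition count


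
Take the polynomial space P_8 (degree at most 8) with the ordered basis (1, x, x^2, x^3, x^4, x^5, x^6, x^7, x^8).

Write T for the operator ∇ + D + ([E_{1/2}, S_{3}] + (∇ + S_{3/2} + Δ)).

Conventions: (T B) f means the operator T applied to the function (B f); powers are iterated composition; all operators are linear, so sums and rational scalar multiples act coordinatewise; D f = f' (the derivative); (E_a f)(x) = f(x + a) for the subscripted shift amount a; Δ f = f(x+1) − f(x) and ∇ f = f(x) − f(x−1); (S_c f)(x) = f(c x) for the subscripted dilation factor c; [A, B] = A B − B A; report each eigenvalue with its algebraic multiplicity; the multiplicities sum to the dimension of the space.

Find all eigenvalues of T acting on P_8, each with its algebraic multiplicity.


λ = 1 (multiplicity 1), λ = 3/2 (multiplicity 1), λ = 9/4 (multiplicity 1), λ = 27/8 (multiplicity 1), λ = 81/16 (multiplicity 1), λ = 243/32 (multiplicity 1), λ = 729/64 (multiplicity 1), λ = 2187/128 (multiplicity 1), λ = 6561/256 (multiplicity 1)

image of 1: 1
image of x: (3/2)x + 5
image of x^2: (9/4)x^2 + 14x + 1
image of x^3: (27/8)x^3 + 39x^2 + 15x + 25/4
image of x^4: (81/16)x^4 + 124x^3 + 102x^2 + 51x + 4
image of x^5: (243/32)x^5 + 425x^4 + 530x^3 + (645/2)x^2 + 70x + 169/16
image of x^6: (729/64)x^6 + 1482x^5 + 2415x^4 + 1815x^3 + 660x^2 + (1233/8)x + 83/8
image of x^7: (2187/128)x^7 + 5131x^6 + 10185x^5 + (37275/4)x^4 + 4690x^3 + (23877/16)x^2 + (1855/8)x + 1285/64
image of x^8: (6561/256)x^8 + 17528x^7 + 40796x^6 + 44394x^5 + 28280x^4 + (23205/2)x^3 + (5677/2)x^2 + (3471/8)x + 197/8
the matrix is upper triangular; its diagonal is (1, 3/2, 9/4, 27/8, 81/16, 243/32, 729/64, 2187/128, 6561/256)
for a triangular matrix the eigenvalues are the diagonal entries, with algebraic multiplicity their repetition count


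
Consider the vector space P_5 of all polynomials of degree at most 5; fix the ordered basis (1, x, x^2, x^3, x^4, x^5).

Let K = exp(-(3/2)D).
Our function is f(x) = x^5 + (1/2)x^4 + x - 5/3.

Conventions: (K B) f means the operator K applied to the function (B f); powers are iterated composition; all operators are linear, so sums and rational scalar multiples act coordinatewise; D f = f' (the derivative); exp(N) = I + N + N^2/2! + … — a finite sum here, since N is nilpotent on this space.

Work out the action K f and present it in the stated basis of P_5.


order-1 term: -(15/2)x^4 - 3x^3 - 3/2
order-2 term: (45/2)x^3 + (27/4)x^2
order-3 term: -(135/4)x^2 - (27/4)x
order-4 term: (405/16)x + 81/32
order-5 term: -243/32
the series for exp(-(3/2)D) f terminates at order 5
exp(-(3/2)D) f = x^5 - 7x^4 + (39/2)x^3 - 27x^2 + (313/16)x - 395/48

the image equals g(x) = x^5 - 7x^4 + (39/2)x^3 - 27x^2 + (313/16)x - 395/48
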